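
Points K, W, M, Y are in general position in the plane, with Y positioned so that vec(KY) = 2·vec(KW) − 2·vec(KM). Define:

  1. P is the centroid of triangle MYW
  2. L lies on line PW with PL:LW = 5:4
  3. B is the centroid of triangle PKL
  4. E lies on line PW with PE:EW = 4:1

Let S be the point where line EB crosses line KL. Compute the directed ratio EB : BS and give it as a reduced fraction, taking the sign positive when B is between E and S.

EB:BS = -58/25

Work in coordinates with K = (0, 0), W = (1, 0), M = (0, 1), Y = (2, -2).
1. P is the centroid of triangle MYW ⇒ P = (1, -1/3)
2. L lies on line PW with PL:LW = 5:4 ⇒ L = (1, -4/27)
3. B is the centroid of triangle PKL ⇒ B = (2/3, -13/81)
4. E lies on line PW with PE:EW = 4:1 ⇒ E = (1, -1/15)
line EB meets KL at S = (47/58, -94/783)
B = E + t·(S−E) with t = 58/33, so EB:BS = 58/33:-25/33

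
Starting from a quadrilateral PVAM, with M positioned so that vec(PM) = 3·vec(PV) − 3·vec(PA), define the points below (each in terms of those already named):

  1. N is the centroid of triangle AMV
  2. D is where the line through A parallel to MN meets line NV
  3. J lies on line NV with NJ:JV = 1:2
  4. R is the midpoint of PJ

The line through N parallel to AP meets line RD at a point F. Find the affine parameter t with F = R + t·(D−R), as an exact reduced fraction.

Choose coordinates P = (0, 0), V = (1, 0), A = (0, 1), M = (3, -3).
1. N is the centroid of triangle AMV ⇒ N = (4/3, -2/3)
2. D is where the line through A parallel to MN meets line NV ⇒ D = (5/3, -4/3)
3. J lies on line NV with NJ:JV = 1:2 ⇒ J = (11/9, -4/9)
4. R is the midpoint of PJ ⇒ R = (11/18, -2/9)
through N parallel to AP: direction (0, -1); meets RD at F = (4/3, -56/57)
F = R + t·(D−R) with t = 13/19

t = 13/19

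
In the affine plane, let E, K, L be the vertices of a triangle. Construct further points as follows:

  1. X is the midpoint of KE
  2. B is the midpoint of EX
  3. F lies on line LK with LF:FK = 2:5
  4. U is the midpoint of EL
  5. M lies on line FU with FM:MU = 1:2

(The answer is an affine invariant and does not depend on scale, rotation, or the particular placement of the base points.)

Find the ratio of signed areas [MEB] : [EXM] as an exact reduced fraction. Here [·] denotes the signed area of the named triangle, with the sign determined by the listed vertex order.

Work in coordinates with E = (0, 0), K = (1, 0), L = (0, 1).
1. X is the midpoint of KE ⇒ X = (1/2, 0)
2. B is the midpoint of EX ⇒ B = (1/4, 0)
3. F lies on line LK with LF:FK = 2:5 ⇒ F = (2/7, 5/7)
4. U is the midpoint of EL ⇒ U = (0, 1/2)
5. M lies on line FU with FM:MU = 1:2 ⇒ M = (4/21, 9/14)
2·[MEB] = 9/56, 2·[EXM] = 9/28
[MEB]:[EXM] = 9/56:9/28 = 1/2

[MEB]:[EXM] = 1/2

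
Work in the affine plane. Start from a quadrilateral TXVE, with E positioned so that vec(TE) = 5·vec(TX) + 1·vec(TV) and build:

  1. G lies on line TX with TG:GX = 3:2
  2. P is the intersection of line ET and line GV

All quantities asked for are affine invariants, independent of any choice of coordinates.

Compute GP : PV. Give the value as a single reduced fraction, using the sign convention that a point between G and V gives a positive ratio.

Work in coordinates with T = (0, 0), X = (1, 0), V = (0, 1), E = (5, 1).
1. G lies on line TX with TG:GX = 3:2 ⇒ G = (3/5, 0)
2. P is the intersection of line ET and line GV ⇒ P = (15/28, 3/28)
P = G + t·(V−G) with t = 3/28, so GP:PV = t:(1−t) = 3/28:25/28

GP:PV = 3/25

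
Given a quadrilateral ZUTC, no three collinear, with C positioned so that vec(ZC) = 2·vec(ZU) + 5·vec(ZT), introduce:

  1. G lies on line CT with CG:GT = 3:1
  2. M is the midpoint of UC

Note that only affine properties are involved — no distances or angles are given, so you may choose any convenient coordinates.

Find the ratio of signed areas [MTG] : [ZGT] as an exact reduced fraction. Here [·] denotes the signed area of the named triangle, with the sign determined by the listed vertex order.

Choose coordinates Z = (0, 0), U = (1, 0), T = (0, 1), C = (2, 5).
1. G lies on line CT with CG:GT = 3:1 ⇒ G = (1/2, 2)
2. M is the midpoint of UC ⇒ M = (3/2, 5/2)
2·[MTG] = -3/4, 2·[ZGT] = 1/2
[MTG]:[ZGT] = -3/4:1/2 = -3/2

[MTG]:[ZGT] = -3/2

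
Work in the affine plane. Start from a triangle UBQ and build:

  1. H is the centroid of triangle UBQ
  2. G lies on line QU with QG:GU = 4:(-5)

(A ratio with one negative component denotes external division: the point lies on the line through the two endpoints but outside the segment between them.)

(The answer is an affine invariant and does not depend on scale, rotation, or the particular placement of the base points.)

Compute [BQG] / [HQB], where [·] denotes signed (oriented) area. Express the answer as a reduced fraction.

Set U = (0, 0), B = (1, 0), Q = (0, 1); any affine frame gives the same invariant.
1. H is the centroid of triangle UBQ ⇒ H = (1/3, 1/3)
2. G lies on line QU with QG:GU = 4:(-5) ⇒ G = (0, 5)
2·[BQG] = -4, 2·[HQB] = -1/3
[BQG]:[HQB] = -4:-1/3 = 12

[BQG]:[HQB] = 12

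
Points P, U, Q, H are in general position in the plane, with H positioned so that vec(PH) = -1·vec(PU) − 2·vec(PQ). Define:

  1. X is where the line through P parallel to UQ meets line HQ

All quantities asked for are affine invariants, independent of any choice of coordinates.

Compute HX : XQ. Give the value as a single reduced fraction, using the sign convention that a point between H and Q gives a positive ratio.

HX:XQ = 3

Choose coordinates P = (0, 0), U = (1, 0), Q = (0, 1), H = (-1, -2).
1. X is where the line through P parallel to UQ meets line HQ ⇒ X = (-1/4, 1/4)
X = H + t·(Q−H) with t = 3/4, so HX:XQ = t:(1−t) = 3/4:1/4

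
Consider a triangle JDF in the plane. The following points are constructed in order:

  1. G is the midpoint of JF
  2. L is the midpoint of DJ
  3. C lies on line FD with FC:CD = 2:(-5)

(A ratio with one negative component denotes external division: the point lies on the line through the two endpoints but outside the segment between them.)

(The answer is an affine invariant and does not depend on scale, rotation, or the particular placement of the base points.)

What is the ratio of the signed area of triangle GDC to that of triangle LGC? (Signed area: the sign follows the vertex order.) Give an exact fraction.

[GDC]:[LGC] = -10/3

Set J = (0, 0), D = (1, 0), F = (0, 1); any affine frame gives the same invariant.
1. G is the midpoint of JF ⇒ G = (0, 1/2)
2. L is the midpoint of DJ ⇒ L = (1/2, 0)
3. C lies on line FD with FC:CD = 2:(-5) ⇒ C = (-2/3, 5/3)
2·[GDC] = 5/6, 2·[LGC] = -1/4
[GDC]:[LGC] = 5/6:-1/4 = -10/3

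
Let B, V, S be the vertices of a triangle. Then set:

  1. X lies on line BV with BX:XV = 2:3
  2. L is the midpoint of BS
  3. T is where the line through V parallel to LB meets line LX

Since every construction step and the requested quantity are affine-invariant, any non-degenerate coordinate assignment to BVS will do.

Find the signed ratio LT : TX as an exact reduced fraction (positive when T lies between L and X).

LT:TX = -5/3

Set B = (0, 0), V = (1, 0), S = (0, 1); any affine frame gives the same invariant.
1. X lies on line BV with BX:XV = 2:3 ⇒ X = (2/5, 0)
2. L is the midpoint of BS ⇒ L = (0, 1/2)
3. T is where the line through V parallel to LB meets line LX ⇒ T = (1, -3/4)
T = L + t·(X−L) with t = 5/2, so LT:TX = t:(1−t) = 5/2:-3/2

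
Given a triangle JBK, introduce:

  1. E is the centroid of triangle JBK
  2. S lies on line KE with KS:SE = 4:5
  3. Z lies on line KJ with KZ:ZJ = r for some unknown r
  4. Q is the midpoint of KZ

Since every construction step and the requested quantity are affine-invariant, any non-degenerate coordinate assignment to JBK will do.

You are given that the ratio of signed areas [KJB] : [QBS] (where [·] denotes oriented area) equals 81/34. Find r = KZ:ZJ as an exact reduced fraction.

Assign J = (0, 0), B = (1, 0), K = (0, 1) — the answer is frame-independent, so this choice is without loss of generality.
1. E is the centroid of triangle JBK ⇒ E = (1/3, 1/3)
2. S lies on line KE with KS:SE = 4:5 ⇒ S = (4/27, 19/27)
3. With KZ:ZJ = r, write λ = r/(r+1) so Z = K + λ·(J−K); Z is affine-linear in λ
4. Q is the midpoint of KZ ⇒ Q is an affine combination of earlier points and hence also affine-linear in λ
Every point depending on Z is an affine combination of Z and λ-independent points, so each such coordinate is linear in λ; the λ² term in each signed area is a multiple of (J−K)×(J−K) = 0, so 2·[KJB] and 2·[QBS] are each linear in λ. Evaluating at λ=0 and λ=1:
  2·[KJB] = 1,   2·[QBS] = 23/54·λ − 4/27
So [KJB]:[QBS] = (1) / (23/54·λ − 4/27). Setting this equal to 81/34:
  1 = 81/34·(23/54·λ − 4/27)  ⇒  λ = 4/3
Then r = λ/(1−λ) = (4/3)/(-1/3) = -4. Check: with r = -4, Z = (0, -1/3) and [KJB]:[QBS] = 81/34 as required.

r = -4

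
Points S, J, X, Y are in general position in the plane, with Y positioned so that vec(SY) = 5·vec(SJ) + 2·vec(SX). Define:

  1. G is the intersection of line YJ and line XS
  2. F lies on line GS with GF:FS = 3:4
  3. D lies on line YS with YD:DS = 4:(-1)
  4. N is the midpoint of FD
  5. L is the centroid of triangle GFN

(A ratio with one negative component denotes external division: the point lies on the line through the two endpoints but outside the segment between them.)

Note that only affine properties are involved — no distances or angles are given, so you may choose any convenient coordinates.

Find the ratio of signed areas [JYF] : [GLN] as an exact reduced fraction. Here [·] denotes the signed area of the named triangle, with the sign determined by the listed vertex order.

[JYF]:[GLN] = 72/5

Work in coordinates with S = (0, 0), J = (1, 0), X = (0, 1), Y = (5, 2).
1. G is the intersection of line YJ and line XS ⇒ G = (0, -1/2)
2. F lies on line GS with GF:FS = 3:4 ⇒ F = (0, -2/7)
3. D lies on line YS with YD:DS = 4:(-1) ⇒ D = (-5/3, -2/3)
4. N is the midpoint of FD ⇒ N = (-5/6, -10/21)
5. L is the centroid of triangle GFN ⇒ L = (-5/18, -53/126)
2·[JYF] = 6/7, 2·[GLN] = 5/84
[JYF]:[GLN] = 6/7:5/84 = 72/5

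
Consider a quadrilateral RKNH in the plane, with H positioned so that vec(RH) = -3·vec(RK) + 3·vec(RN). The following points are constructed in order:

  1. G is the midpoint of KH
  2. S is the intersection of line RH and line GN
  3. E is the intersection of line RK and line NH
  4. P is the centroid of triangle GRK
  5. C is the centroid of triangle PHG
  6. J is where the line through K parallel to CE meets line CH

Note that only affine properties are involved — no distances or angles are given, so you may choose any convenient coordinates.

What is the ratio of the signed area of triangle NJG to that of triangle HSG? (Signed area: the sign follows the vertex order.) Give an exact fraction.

Assign R = (0, 0), K = (1, 0), N = (0, 1), H = (-3, 3) — the answer is frame-independent, so this choice is without loss of generality.
1. G is the midpoint of KH ⇒ G = (-1, 3/2)
2. S is the intersection of line RH and line GN ⇒ S = (-2, 2)
3. E is the intersection of line RK and line NH ⇒ E = (3/2, 0)
4. P is the centroid of triangle GRK ⇒ P = (0, 1/2)
5. C is the centroid of triangle PHG ⇒ C = (-4/3, 5/3)
6. J is where the line through K parallel to CE meets line CH ⇒ J = (1/18, 5/9)
2·[NJG] = -5/12, 2·[HSG] = 1/2
[NJG]:[HSG] = -5/12:1/2 = -5/6

[NJG]:[HSG] = -5/6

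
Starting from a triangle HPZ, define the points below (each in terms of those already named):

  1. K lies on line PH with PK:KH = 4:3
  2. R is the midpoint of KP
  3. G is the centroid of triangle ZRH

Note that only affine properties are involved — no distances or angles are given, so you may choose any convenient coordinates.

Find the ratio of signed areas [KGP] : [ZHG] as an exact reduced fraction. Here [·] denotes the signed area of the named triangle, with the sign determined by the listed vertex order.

[KGP]:[ZHG] = -4/5

Set H = (0, 0), P = (1, 0), Z = (0, 1); any affine frame gives the same invariant.
1. K lies on line PH with PK:KH = 4:3 ⇒ K = (3/7, 0)
2. R is the midpoint of KP ⇒ R = (5/7, 0)
3. G is the centroid of triangle ZRH ⇒ G = (5/21, 1/3)
2·[KGP] = -4/21, 2·[ZHG] = 5/21
[KGP]:[ZHG] = -4/21:5/21 = -4/5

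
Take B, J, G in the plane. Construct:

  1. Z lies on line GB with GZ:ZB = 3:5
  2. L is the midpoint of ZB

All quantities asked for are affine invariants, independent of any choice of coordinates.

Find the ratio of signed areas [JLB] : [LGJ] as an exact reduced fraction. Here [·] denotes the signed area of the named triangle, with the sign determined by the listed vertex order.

[JLB]:[LGJ] = -5/11

Work in coordinates with B = (0, 0), J = (1, 0), G = (0, 1).
1. Z lies on line GB with GZ:ZB = 3:5 ⇒ Z = (0, 5/8)
2. L is the midpoint of ZB ⇒ L = (0, 5/16)
2·[JLB] = 5/16, 2·[LGJ] = -11/16
[JLB]:[LGJ] = 5/16:-11/16 = -5/11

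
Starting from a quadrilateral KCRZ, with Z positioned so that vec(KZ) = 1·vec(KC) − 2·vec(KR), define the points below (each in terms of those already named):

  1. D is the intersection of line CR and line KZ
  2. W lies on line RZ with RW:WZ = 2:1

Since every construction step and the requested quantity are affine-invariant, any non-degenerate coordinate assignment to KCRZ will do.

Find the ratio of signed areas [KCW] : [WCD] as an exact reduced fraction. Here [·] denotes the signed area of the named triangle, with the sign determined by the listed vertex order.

[KCW]:[WCD] = -3/8

Assign K = (0, 0), C = (1, 0), R = (0, 1), Z = (1, -2) — the answer is frame-independent, so this choice is without loss of generality.
1. D is the intersection of line CR and line KZ ⇒ D = (-1, 2)
2. W lies on line RZ with RW:WZ = 2:1 ⇒ W = (2/3, -1)
2·[KCW] = -1, 2·[WCD] = 8/3
[KCW]:[WCD] = -1:8/3 = -3/8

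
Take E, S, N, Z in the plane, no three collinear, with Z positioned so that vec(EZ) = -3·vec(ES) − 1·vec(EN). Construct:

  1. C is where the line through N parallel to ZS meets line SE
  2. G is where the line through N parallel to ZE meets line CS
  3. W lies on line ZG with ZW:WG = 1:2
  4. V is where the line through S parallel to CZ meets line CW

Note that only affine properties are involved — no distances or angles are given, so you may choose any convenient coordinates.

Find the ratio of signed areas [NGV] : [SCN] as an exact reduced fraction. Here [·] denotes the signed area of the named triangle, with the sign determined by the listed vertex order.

Assign E = (0, 0), S = (1, 0), N = (0, 1), Z = (-3, -1) — the answer is frame-independent, so this choice is without loss of generality.
1. C is where the line through N parallel to ZS meets line SE ⇒ C = (-4, 0)
2. G is where the line through N parallel to ZE meets line CS ⇒ G = (-3, 0)
3. W lies on line ZG with ZW:WG = 1:2 ⇒ W = (-3, -2/3)
4. V is where the line through S parallel to CZ meets line CW ⇒ V = (11, -10)
2·[NGV] = 44, 2·[SCN] = -5
[NGV]:[SCN] = 44:-5 = -44/5

[NGV]:[SCN] = -44/5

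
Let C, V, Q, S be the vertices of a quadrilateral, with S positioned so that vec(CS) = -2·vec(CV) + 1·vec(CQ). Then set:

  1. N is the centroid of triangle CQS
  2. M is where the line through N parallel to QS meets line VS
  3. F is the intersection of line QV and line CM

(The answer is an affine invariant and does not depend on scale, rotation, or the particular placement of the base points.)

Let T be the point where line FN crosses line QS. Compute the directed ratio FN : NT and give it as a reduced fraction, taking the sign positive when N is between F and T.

Choose coordinates C = (0, 0), V = (1, 0), Q = (0, 1), S = (-2, 1).
1. N is the centroid of triangle CQS ⇒ N = (-2/3, 2/3)
2. M is where the line through N parallel to QS meets line VS ⇒ M = (-1, 2/3)
3. F is the intersection of line QV and line CM ⇒ F = (3, -2)
line FN meets QS at T = (-9/8, 1)
N = F + t·(T−F) with t = 8/9, so FN:NT = 8/9:1/9

FN:NT = 8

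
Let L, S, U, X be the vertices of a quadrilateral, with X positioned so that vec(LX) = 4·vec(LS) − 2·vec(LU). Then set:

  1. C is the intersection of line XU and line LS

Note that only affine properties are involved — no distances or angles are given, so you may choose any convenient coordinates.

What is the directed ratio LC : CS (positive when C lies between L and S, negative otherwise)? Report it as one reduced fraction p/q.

LC:CS = -4

Work in coordinates with L = (0, 0), S = (1, 0), U = (0, 1), X = (4, -2).
1. C is the intersection of line XU and line LS ⇒ C = (4/3, 0)
C = L + t·(S−L) with t = 4/3, so LC:CS = t:(1−t) = 4/3:-1/3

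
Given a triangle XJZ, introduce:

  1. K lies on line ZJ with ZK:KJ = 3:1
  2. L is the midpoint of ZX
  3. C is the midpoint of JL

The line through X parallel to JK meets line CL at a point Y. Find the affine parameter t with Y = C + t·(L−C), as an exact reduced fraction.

Work in coordinates with X = (0, 0), J = (1, 0), Z = (0, 1).
1. K lies on line ZJ with ZK:KJ = 3:1 ⇒ K = (3/4, 1/4)
2. L is the midpoint of ZX ⇒ L = (0, 1/2)
3. C is the midpoint of JL ⇒ C = (1/2, 1/4)
through X parallel to JK: direction (-1/4, 1/4); meets CL at Y = (-1, 1)
Y = C + t·(L−C) with t = 3

t = 3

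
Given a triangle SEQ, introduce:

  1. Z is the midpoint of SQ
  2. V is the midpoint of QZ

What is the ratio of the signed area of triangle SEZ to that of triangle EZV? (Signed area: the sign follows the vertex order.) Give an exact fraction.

Assign S = (0, 0), E = (1, 0), Q = (0, 1) — the answer is frame-independent, so this choice is without loss of generality.
1. Z is the midpoint of SQ ⇒ Z = (0, 1/2)
2. V is the midpoint of QZ ⇒ V = (0, 3/4)
2·[SEZ] = 1/2, 2·[EZV] = -1/4
[SEZ]:[EZV] = 1/2:-1/4 = -2

[SEZ]:[EZV] = -2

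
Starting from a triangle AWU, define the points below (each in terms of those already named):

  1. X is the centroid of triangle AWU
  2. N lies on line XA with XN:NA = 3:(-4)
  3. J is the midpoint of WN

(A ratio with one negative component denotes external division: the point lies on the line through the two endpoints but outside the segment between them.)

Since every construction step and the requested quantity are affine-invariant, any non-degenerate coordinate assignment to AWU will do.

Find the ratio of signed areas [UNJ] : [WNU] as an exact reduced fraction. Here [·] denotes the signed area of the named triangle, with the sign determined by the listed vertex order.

Assign A = (0, 0), W = (1, 0), U = (0, 1) — the answer is frame-independent, so this choice is without loss of generality.
1. X is the centroid of triangle AWU ⇒ X = (1/3, 1/3)
2. N lies on line XA with XN:NA = 3:(-4) ⇒ N = (4/3, 4/3)
3. J is the midpoint of WN ⇒ J = (7/6, 2/3)
2·[UNJ] = -5/6, 2·[WNU] = 5/3
[UNJ]:[WNU] = -5/6:5/3 = -1/2

[UNJ]:[WNU] = -1/2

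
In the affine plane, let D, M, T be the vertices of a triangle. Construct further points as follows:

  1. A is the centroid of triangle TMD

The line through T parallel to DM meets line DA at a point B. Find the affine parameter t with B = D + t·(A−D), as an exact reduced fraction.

Work in coordinates with D = (0, 0), M = (1, 0), T = (0, 1).
1. A is the centroid of triangle TMD ⇒ A = (1/3, 1/3)
through T parallel to DM: direction (1, 0); meets DA at B = (1, 1)
B = D + t·(A−D) with t = 3

t = 3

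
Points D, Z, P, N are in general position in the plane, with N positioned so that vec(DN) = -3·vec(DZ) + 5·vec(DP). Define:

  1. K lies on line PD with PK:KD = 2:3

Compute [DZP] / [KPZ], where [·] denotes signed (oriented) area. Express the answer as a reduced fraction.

Assign D = (0, 0), Z = (1, 0), P = (0, 1), N = (-3, 5) — the answer is frame-independent, so this choice is without loss of generality.
1. K lies on line PD with PK:KD = 2:3 ⇒ K = (0, 3/5)
2·[DZP] = 1, 2·[KPZ] = -2/5
[DZP]:[KPZ] = 1:-2/5 = -5/2

[DZP]:[KPZ] = -5/2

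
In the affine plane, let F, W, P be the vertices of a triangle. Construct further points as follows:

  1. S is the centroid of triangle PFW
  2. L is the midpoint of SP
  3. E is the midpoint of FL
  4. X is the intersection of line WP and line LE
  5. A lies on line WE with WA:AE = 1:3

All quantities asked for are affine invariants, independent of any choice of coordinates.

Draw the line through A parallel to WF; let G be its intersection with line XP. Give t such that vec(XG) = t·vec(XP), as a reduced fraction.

t = -43/12

Assign F = (0, 0), W = (1, 0), P = (0, 1) — the answer is frame-independent, so this choice is without loss of generality.
1. S is the centroid of triangle PFW ⇒ S = (1/3, 1/3)
2. L is the midpoint of SP ⇒ L = (1/6, 2/3)
3. E is the midpoint of FL ⇒ E = (1/12, 1/3)
4. X is the intersection of line WP and line LE ⇒ X = (1/5, 4/5)
5. A lies on line WE with WA:AE = 1:3 ⇒ A = (37/48, 1/12)
through A parallel to WF: direction (-1, 0); meets XP at G = (11/12, 1/12)
G = X + t·(P−X) with t = -43/12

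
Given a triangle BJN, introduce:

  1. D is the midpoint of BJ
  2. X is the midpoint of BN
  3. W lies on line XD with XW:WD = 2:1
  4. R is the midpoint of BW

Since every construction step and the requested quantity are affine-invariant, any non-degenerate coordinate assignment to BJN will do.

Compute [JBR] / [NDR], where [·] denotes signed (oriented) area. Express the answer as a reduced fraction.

[JBR]:[NDR] = 2/7

Choose coordinates B = (0, 0), J = (1, 0), N = (0, 1).
1. D is the midpoint of BJ ⇒ D = (1/2, 0)
2. X is the midpoint of BN ⇒ X = (0, 1/2)
3. W lies on line XD with XW:WD = 2:1 ⇒ W = (1/3, 1/6)
4. R is the midpoint of BW ⇒ R = (1/6, 1/12)
2·[JBR] = -1/12, 2·[NDR] = -7/24
[JBR]:[NDR] = -1/12:-7/24 = 2/7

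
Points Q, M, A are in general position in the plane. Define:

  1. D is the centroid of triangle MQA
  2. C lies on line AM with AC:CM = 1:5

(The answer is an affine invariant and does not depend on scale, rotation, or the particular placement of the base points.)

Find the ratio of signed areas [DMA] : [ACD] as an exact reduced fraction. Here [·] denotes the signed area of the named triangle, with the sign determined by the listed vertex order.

[DMA]:[ACD] = -6

Choose coordinates Q = (0, 0), M = (1, 0), A = (0, 1).
1. D is the centroid of triangle MQA ⇒ D = (1/3, 1/3)
2. C lies on line AM with AC:CM = 1:5 ⇒ C = (1/6, 5/6)
2·[DMA] = 1/3, 2·[ACD] = -1/18
[DMA]:[ACD] = 1/3:-1/18 = -6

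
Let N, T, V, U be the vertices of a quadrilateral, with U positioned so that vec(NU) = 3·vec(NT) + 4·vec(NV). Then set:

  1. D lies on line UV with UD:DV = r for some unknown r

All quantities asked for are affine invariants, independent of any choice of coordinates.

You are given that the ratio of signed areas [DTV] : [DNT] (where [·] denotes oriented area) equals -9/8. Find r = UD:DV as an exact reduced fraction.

Work in coordinates with N = (0, 0), T = (1, 0), V = (0, 1), U = (3, 4).
1. With UD:DV = r, write λ = r/(r+1) so D = U + λ·(V−U); D is affine-linear in λ
Every point depending on D is an affine combination of D and λ-independent points, so each such coordinate is linear in λ; the λ² term in each signed area is a multiple of (V−U)×(V−U) = 0, so 2·[DTV] and 2·[DNT] are each linear in λ. Evaluating at λ=0 and λ=1:
  2·[DTV] = 6·λ − 6,   2·[DNT] = -3·λ + 4
So [DTV]:[DNT] = (6·λ − 6) / (-3·λ + 4). Setting this equal to -9/8:
  6·λ − 6 = -9/8·(-3·λ + 4)  ⇒  λ = 4/7
Then r = λ/(1−λ) = (4/7)/(3/7) = 4/3. Check: with r = 4/3, D = (9/7, 16/7) and [DTV]:[DNT] = -9/8 as required.

r = 4/3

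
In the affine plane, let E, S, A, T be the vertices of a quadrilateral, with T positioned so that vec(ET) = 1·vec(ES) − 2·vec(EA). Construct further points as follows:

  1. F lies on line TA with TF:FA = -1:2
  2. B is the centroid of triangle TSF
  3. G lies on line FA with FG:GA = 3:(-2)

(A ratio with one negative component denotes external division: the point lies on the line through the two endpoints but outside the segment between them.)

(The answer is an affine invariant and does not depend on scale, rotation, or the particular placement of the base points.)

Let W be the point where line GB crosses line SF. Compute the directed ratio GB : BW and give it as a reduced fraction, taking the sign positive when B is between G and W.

GB:BW = 17

Work in coordinates with E = (0, 0), S = (1, 0), A = (0, 1), T = (1, -2).
1. F lies on line TA with TF:FA = -1:2 ⇒ F = (2, -5)
2. B is the centroid of triangle TSF ⇒ B = (4/3, -7/3)
3. G lies on line FA with FG:GA = 3:(-2) ⇒ G = (-4, 13)
line GB meets SF at W = (28/17, -55/17)
B = G + t·(W−G) with t = 17/18, so GB:BW = 17/18:1/18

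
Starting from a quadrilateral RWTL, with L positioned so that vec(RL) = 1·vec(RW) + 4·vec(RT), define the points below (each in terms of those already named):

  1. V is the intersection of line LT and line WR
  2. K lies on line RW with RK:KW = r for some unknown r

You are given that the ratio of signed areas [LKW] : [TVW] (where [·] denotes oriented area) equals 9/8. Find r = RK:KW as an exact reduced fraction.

r = 5/3

Set R = (0, 0), W = (1, 0), T = (0, 1), L = (1, 4); any affine frame gives the same invariant.
1. V is the intersection of line LT and line WR ⇒ V = (-1/3, 0)
2. With RK:KW = r, write λ = r/(r+1) so K = R + λ·(W−R); K is affine-linear in λ
Every point depending on K is an affine combination of K and λ-independent points, so each such coordinate is linear in λ; the λ² term in each signed area is a multiple of (W−R)×(W−R) = 0, so 2·[LKW] and 2·[TVW] are each linear in λ. Evaluating at λ=0 and λ=1:
  2·[LKW] = -4·λ + 4,   2·[TVW] = 4/3
So [LKW]:[TVW] = (-4·λ + 4) / (4/3). Setting this equal to 9/8:
  -4·λ + 4 = 9/8·(4/3)  ⇒  λ = 5/8
Then r = λ/(1−λ) = (5/8)/(3/8) = 5/3. Check: with r = 5/3, K = (5/8, 0) and [LKW]:[TVW] = 9/8 as required.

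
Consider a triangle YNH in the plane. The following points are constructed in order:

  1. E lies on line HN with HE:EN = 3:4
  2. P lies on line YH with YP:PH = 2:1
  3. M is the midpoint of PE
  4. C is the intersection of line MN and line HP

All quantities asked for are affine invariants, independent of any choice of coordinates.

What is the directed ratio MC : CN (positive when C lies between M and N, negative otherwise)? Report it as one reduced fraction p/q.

MC:CN = -3/14

Assign Y = (0, 0), N = (1, 0), H = (0, 1) — the answer is frame-independent, so this choice is without loss of generality.
1. E lies on line HN with HE:EN = 3:4 ⇒ E = (3/7, 4/7)
2. P lies on line YH with YP:PH = 2:1 ⇒ P = (0, 2/3)
3. M is the midpoint of PE ⇒ M = (3/14, 13/21)
4. C is the intersection of line MN and line HP ⇒ C = (0, 26/33)
C = M + t·(N−M) with t = -3/11, so MC:CN = t:(1−t) = -3/11:14/11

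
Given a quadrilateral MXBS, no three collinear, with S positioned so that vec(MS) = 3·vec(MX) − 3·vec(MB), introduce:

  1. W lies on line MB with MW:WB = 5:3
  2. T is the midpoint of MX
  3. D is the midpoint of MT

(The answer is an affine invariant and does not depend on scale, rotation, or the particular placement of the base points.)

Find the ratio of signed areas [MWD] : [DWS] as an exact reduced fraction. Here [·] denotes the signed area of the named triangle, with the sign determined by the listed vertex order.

[MWD]:[DWS] = 5/31

Set M = (0, 0), X = (1, 0), B = (0, 1), S = (3, -3); any affine frame gives the same invariant.
1. W lies on line MB with MW:WB = 5:3 ⇒ W = (0, 5/8)
2. T is the midpoint of MX ⇒ T = (1/2, 0)
3. D is the midpoint of MT ⇒ D = (1/4, 0)
2·[MWD] = -5/32, 2·[DWS] = -31/32
[MWD]:[DWS] = -5/32:-31/32 = 5/31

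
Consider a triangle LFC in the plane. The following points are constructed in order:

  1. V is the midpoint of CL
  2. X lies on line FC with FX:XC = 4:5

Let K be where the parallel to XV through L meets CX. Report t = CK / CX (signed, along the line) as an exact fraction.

t = 2

Work in coordinates with L = (0, 0), F = (1, 0), C = (0, 1).
1. V is the midpoint of CL ⇒ V = (0, 1/2)
2. X lies on line FC with FX:XC = 4:5 ⇒ X = (5/9, 4/9)
through L parallel to XV: direction (-5/9, 1/18); meets CX at K = (10/9, -1/9)
K = C + t·(X−C) with t = 2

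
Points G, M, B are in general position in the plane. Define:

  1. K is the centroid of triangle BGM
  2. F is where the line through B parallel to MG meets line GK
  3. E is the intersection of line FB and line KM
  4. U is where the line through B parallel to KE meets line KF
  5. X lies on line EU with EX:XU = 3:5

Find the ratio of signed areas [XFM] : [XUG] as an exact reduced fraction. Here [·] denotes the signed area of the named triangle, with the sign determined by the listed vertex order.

[XFM]:[XUG] = 33/20

Choose coordinates G = (0, 0), M = (1, 0), B = (0, 1).
1. K is the centroid of triangle BGM ⇒ K = (1/3, 1/3)
2. F is where the line through B parallel to MG meets line GK ⇒ F = (1, 1)
3. E is the intersection of line FB and line KM ⇒ E = (-1, 1)
4. U is where the line through B parallel to KE meets line KF ⇒ U = (2/3, 2/3)
5. X lies on line EU with EX:XU = 3:5 ⇒ X = (-3/8, 7/8)
2·[XFM] = -11/8, 2·[XUG] = -5/6
[XFM]:[XUG] = -11/8:-5/6 = 33/20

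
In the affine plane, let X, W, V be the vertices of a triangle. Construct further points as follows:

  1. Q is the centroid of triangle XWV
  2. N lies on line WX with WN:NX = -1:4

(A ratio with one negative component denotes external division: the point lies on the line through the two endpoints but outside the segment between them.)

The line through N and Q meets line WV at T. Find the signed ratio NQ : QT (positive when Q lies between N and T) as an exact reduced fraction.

Set X = (0, 0), W = (1, 0), V = (0, 1); any affine frame gives the same invariant.
1. Q is the centroid of triangle XWV ⇒ Q = (1/3, 1/3)
2. N lies on line WX with WN:NX = -1:4 ⇒ N = (4/3, 0)
line NQ meets WV at T = (5/6, 1/6)
Q = N + t·(T−N) with t = 2, so NQ:QT = 2:-1

NQ:QT = -2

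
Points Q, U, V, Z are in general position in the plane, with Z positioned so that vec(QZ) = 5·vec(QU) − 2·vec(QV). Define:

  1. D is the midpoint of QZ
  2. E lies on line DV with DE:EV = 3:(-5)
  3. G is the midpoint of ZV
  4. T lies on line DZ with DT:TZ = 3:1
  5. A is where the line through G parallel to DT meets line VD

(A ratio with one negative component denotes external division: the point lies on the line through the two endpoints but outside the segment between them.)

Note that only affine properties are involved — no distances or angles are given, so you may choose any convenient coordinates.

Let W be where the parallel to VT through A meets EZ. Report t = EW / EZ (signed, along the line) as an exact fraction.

t = 12/17

Choose coordinates Q = (0, 0), U = (1, 0), V = (0, 1), Z = (5, -2).
1. D is the midpoint of QZ ⇒ D = (5/2, -1)
2. E lies on line DV with DE:EV = 3:(-5) ⇒ E = (25/4, -4)
3. G is the midpoint of ZV ⇒ G = (5/2, -1/2)
4. T lies on line DZ with DT:TZ = 3:1 ⇒ T = (35/8, -7/4)
5. A is where the line through G parallel to DT meets line VD ⇒ A = (5/4, 0)
through A parallel to VT: direction (35/8, -11/4); meets EZ at W = (365/68, -44/17)
W = E + t·(Z−E) with t = 12/17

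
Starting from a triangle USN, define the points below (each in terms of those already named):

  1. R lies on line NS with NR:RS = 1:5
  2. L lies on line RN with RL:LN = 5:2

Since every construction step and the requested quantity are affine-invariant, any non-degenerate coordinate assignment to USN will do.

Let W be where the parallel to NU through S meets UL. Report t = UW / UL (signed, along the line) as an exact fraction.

Assign U = (0, 0), S = (1, 0), N = (0, 1) — the answer is frame-independent, so this choice is without loss of generality.
1. R lies on line NS with NR:RS = 1:5 ⇒ R = (1/6, 5/6)
2. L lies on line RN with RL:LN = 5:2 ⇒ L = (1/21, 20/21)
through S parallel to NU: direction (0, -1); meets UL at W = (1, 20)
W = U + t·(L−U) with t = 21

t = 21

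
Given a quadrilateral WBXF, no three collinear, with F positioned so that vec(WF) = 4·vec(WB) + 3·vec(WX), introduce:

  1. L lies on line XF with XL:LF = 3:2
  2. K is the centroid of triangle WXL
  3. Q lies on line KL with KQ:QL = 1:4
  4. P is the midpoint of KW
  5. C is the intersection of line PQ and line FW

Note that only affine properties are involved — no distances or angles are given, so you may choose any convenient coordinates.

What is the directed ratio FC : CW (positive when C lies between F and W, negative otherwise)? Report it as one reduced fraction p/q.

FC:CW = -12

Set W = (0, 0), B = (1, 0), X = (0, 1), F = (4, 3); any affine frame gives the same invariant.
1. L lies on line XF with XL:LF = 3:2 ⇒ L = (12/5, 11/5)
2. K is the centroid of triangle WXL ⇒ K = (4/5, 16/15)
3. Q lies on line KL with KQ:QL = 1:4 ⇒ Q = (28/25, 97/75)
4. P is the midpoint of KW ⇒ P = (2/5, 8/15)
5. C is the intersection of line PQ and line FW ⇒ C = (-4/11, -3/11)
C = F + t·(W−F) with t = 12/11, so FC:CW = t:(1−t) = 12/11:-1/11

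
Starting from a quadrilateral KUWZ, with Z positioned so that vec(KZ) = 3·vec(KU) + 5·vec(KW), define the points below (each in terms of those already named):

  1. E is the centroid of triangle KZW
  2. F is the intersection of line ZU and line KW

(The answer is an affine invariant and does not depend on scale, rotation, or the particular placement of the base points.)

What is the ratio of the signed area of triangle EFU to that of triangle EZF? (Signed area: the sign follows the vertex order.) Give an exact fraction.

[EFU]:[EZF] = -1/3

Set K = (0, 0), U = (1, 0), W = (0, 1), Z = (3, 5); any affine frame gives the same invariant.
1. E is the centroid of triangle KZW ⇒ E = (1, 2)
2. F is the intersection of line ZU and line KW ⇒ F = (0, -5/2)
2·[EFU] = 2, 2·[EZF] = -6
[EFU]:[EZF] = 2:-6 = -1/3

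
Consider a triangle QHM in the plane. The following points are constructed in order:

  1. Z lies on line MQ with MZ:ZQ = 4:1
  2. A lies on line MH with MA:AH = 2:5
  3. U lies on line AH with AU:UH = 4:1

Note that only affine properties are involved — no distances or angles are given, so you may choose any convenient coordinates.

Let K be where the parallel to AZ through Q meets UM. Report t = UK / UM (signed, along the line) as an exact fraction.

t = 7/12

Work in coordinates with Q = (0, 0), H = (1, 0), M = (0, 1).
1. Z lies on line MQ with MZ:ZQ = 4:1 ⇒ Z = (0, 1/5)
2. A lies on line MH with MA:AH = 2:5 ⇒ A = (2/7, 5/7)
3. U lies on line AH with AU:UH = 4:1 ⇒ U = (6/7, 1/7)
through Q parallel to AZ: direction (-2/7, -18/35); meets UM at K = (5/14, 9/14)
K = U + t·(M−U) with t = 7/12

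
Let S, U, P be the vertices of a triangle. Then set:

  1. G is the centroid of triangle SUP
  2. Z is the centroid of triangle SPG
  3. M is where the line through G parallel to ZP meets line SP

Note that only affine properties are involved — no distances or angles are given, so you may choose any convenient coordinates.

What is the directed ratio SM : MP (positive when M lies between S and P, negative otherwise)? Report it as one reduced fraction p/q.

SM:MP = -2

Assign S = (0, 0), U = (1, 0), P = (0, 1) — the answer is frame-independent, so this choice is without loss of generality.
1. G is the centroid of triangle SUP ⇒ G = (1/3, 1/3)
2. Z is the centroid of triangle SPG ⇒ Z = (1/9, 4/9)
3. M is where the line through G parallel to ZP meets line SP ⇒ M = (0, 2)
M = S + t·(P−S) with t = 2, so SM:MP = t:(1−t) = 2:-1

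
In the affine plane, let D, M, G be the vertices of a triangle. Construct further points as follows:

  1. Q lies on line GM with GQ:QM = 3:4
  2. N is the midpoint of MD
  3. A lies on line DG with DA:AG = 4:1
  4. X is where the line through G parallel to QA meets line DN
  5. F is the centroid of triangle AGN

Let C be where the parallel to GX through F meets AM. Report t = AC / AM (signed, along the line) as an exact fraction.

t = 5/12

Set D = (0, 0), M = (1, 0), G = (0, 1); any affine frame gives the same invariant.
1. Q lies on line GM with GQ:QM = 3:4 ⇒ Q = (3/7, 4/7)
2. N is the midpoint of MD ⇒ N = (1/2, 0)
3. A lies on line DG with DA:AG = 4:1 ⇒ A = (0, 4/5)
4. X is where the line through G parallel to QA meets line DN ⇒ X = (15/8, 0)
5. F is the centroid of triangle AGN ⇒ F = (1/6, 3/5)
through F parallel to GX: direction (15/8, -1); meets AM at C = (5/12, 7/15)
C = A + t·(M−A) with t = 5/12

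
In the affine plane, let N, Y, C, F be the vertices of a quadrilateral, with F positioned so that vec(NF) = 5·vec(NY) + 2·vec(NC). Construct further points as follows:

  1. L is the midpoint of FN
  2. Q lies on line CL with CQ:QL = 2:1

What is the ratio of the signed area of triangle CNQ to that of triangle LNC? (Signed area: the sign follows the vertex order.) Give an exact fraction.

[CNQ]:[LNC] = -2/3

Choose coordinates N = (0, 0), Y = (1, 0), C = (0, 1), F = (5, 2).
1. L is the midpoint of FN ⇒ L = (5/2, 1)
2. Q lies on line CL with CQ:QL = 2:1 ⇒ Q = (5/3, 1)
2·[CNQ] = 5/3, 2·[LNC] = -5/2
[CNQ]:[LNC] = 5/3:-5/2 = -2/3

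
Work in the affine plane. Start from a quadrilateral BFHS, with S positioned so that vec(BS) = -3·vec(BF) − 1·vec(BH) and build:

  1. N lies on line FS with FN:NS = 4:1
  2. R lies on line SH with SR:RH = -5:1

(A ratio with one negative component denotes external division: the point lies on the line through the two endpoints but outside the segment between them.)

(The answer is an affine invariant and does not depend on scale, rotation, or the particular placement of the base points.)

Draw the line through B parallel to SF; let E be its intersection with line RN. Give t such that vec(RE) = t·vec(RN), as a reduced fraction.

Work in coordinates with B = (0, 0), F = (1, 0), H = (0, 1), S = (-3, -1).
1. N lies on line FS with FN:NS = 4:1 ⇒ N = (-11/5, -4/5)
2. R lies on line SH with SR:RH = -5:1 ⇒ R = (3/4, 3/2)
through B parallel to SF: direction (4, 1); meets RN at E = (-216/125, -54/125)
E = R + t·(N−R) with t = 21/25

t = 21/25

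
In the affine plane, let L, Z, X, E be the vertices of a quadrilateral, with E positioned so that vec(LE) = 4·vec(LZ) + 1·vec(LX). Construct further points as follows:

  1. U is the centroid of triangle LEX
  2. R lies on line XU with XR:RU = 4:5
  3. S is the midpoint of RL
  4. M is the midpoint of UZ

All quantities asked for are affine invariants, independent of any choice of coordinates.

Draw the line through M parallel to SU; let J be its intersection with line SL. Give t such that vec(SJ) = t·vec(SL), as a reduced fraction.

t = 33/40

Assign L = (0, 0), Z = (1, 0), X = (0, 1), E = (4, 1) — the answer is frame-independent, so this choice is without loss of generality.
1. U is the centroid of triangle LEX ⇒ U = (4/3, 2/3)
2. R lies on line XU with XR:RU = 4:5 ⇒ R = (16/27, 23/27)
3. S is the midpoint of RL ⇒ S = (8/27, 23/54)
4. M is the midpoint of UZ ⇒ M = (7/6, 1/3)
through M parallel to SU: direction (28/27, 13/54); meets SL at J = (7/135, 161/2160)
J = S + t·(L−S) with t = 33/40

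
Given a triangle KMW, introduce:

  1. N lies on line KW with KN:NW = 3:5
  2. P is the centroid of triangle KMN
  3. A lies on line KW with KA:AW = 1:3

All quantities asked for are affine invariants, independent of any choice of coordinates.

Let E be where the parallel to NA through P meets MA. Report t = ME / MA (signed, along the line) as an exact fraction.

Choose coordinates K = (0, 0), M = (1, 0), W = (0, 1).
1. N lies on line KW with KN:NW = 3:5 ⇒ N = (0, 3/8)
2. P is the centroid of triangle KMN ⇒ P = (1/3, 1/8)
3. A lies on line KW with KA:AW = 1:3 ⇒ A = (0, 1/4)
through P parallel to NA: direction (0, -1/8); meets MA at E = (1/3, 1/6)
E = M + t·(A−M) with t = 2/3

t = 2/3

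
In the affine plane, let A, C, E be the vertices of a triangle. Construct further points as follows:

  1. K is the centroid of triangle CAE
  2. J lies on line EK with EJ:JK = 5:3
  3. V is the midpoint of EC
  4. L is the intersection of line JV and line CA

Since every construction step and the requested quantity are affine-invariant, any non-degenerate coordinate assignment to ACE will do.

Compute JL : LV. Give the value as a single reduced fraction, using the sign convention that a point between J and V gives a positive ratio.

JL:LV = -7/6

Set A = (0, 0), C = (1, 0), E = (0, 1); any affine frame gives the same invariant.
1. K is the centroid of triangle CAE ⇒ K = (1/3, 1/3)
2. J lies on line EK with EJ:JK = 5:3 ⇒ J = (5/24, 7/12)
3. V is the midpoint of EC ⇒ V = (1/2, 1/2)
4. L is the intersection of line JV and line CA ⇒ L = (9/4, 0)
L = J + t·(V−J) with t = 7, so JL:LV = t:(1−t) = 7:-6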